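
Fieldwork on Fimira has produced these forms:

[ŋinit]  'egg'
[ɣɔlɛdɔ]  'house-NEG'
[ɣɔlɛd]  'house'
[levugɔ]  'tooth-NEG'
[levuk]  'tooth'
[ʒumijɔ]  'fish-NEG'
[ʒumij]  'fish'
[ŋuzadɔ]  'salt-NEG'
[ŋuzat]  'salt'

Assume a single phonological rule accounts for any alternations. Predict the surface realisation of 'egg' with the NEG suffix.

[ŋinidɔ]

'salt' shows [d] ~ [t] at the end of the stem ([ŋuzadɔ] vs [ŋuzat]).
But 'house' keeps [d] in both environments ([ɣɔlɛdɔ], [ɣɔlɛd]), so there is no rule changing /d/ to [t] in isolation.
So /t/ is underlying, and a rule of intervocalic voicing — voiceless stops become voiced between vowels — gives [d].
From [ŋinit] the stem 'egg' is /ŋinit/; between vowels this yields [ŋinidɔ].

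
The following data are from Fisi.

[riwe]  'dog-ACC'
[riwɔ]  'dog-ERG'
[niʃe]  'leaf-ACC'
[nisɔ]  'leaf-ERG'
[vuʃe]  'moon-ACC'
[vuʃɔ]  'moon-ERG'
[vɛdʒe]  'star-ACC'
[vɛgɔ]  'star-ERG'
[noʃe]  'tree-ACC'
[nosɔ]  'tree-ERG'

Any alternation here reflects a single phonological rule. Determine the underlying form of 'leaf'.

The root 'leaf' surfaces as [niʃe] and [nisɔ], with a stem-final [ʃ] ~ [s] alternation.
But 'moon' keeps [ʃ] in both environments ([vuʃe], [vuʃɔ]), so there is no rule changing /ʃ/ to [s] before the ERG suffix.
The underlying segment must be /s/; /g/ and /s/ become palato-alveolar [dʒ] and [ʃ] before a front vowel, yielding [ʃ] there.
The underlying form of 'leaf' is therefore /nis/.

/nis/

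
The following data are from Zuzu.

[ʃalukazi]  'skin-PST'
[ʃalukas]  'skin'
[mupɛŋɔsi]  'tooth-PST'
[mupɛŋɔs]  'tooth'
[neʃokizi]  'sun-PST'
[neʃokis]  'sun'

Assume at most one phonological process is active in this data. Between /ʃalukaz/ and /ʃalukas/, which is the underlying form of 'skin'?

/ʃalukaz/

The root 'skin' surfaces as [ʃalukazi] and [ʃalukas], with a stem-final [z] ~ [s] alternation.
If /s/ were underlying and a rule turned it into [z] before the PST suffix, 'tooth' would also alternate; but it has [s] in both [mupɛŋɔsi] and [mupɛŋɔs].
The alternation reflects word-final obstruent devoicing: voiced obstruents become voiceless word-finally. /z/ is underlying.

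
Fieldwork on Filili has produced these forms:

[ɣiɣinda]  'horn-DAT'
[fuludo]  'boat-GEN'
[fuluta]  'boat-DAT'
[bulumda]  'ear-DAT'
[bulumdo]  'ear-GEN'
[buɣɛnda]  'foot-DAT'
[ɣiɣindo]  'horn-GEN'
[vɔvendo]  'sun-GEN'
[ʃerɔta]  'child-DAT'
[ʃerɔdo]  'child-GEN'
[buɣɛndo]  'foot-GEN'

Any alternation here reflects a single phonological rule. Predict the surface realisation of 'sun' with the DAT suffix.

[vɔvenda]

The DAT morpheme has two allomorphs, [-da] and [-ta].
By contrast the GEN suffix keeps its initial [d] throughout — that segment must be underlying.
The DAT suffix is therefore /-ta/ underlyingly, with post-nasal voicing: voiceless stops become voiced after a nasal.
After 'sun', which ends in a nasal, the suffix surfaces as [-da], giving [vɔvenda].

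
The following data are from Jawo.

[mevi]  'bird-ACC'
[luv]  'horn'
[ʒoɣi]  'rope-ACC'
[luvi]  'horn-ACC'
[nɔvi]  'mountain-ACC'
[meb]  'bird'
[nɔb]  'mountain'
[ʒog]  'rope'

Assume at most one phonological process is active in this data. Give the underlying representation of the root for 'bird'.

/meb/

The stem for 'bird' ends in [v] in [mevi] but [b] in [meb].
But 'horn' keeps [v] in both environments ([luvi], [luv]), so there is no rule changing /v/ to [b] in isolation.
So /b/ is underlying, and a rule of intervocalic spirantization — voiced stops become fricatives between vowels — gives [v].
The underlying form of 'bird' is therefore /meb/.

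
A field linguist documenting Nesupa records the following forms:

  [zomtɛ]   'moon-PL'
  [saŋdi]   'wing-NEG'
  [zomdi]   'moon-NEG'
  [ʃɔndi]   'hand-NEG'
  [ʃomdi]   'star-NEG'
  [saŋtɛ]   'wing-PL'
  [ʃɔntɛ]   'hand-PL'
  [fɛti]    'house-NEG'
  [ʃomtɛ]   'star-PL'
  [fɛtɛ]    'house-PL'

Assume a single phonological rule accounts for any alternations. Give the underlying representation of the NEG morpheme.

The NEG morpheme has two allomorphs, [-di] and [-ti].
The PL suffix, which begins with [t], is invariant after every stem; so [t] is not altered by any rule here.
So the underlying form is /-di/, and voiced stops become voiceless after a vowel.

/-di/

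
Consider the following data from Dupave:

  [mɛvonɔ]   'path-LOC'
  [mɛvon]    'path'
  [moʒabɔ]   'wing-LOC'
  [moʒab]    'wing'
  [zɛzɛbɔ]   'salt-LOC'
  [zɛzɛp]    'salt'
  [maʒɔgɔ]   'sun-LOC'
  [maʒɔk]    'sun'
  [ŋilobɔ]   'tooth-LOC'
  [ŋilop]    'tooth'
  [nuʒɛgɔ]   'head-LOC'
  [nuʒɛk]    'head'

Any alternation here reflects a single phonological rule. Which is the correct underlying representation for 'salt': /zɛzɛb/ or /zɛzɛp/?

/zɛzɛp/

In [zɛzɛbɔ] and [zɛzɛp] the final segment of 'salt' alternates: [b] ~ [p].
The stem 'wing' ([moʒabɔ], [moʒab]) shows [b] unchanged in both environments, so [b] cannot be basic with [p] derived in isolation.
So /p/ is underlying, and a rule of intervocalic voicing — voiceless stops become voiced between vowels — gives [b].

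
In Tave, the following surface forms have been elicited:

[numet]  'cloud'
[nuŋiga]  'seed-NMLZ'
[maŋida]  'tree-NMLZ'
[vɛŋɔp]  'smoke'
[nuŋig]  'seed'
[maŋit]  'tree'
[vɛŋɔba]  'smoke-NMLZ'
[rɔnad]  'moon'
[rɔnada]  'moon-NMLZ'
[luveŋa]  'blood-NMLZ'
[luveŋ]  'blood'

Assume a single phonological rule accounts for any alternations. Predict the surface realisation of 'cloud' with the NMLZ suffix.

[numeda]

The stem for 'tree' ends in [d] in [maŋida] but [t] in [maŋit].
If /d/ were underlying and a rule turned it into [t] in isolation, 'moon' would also alternate; but it has [d] in both [rɔnada] and [rɔnad].
The underlying segment must be /t/; voiceless stops become voiced between vowels, yielding [d] there.
The one attested form of 'cloud', [numet], shows underlying /numet/. Applying the same rule between vowels gives [numeda].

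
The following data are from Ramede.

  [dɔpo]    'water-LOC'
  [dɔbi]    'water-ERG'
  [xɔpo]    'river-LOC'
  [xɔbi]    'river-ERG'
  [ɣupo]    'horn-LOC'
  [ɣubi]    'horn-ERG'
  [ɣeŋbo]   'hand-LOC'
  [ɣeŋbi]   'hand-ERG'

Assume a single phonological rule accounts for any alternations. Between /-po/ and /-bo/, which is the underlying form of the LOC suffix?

/-po/

The LOC suffix surfaces as [-bo] and [-po], depending on the final segment of the stem.
By contrast the ERG suffix keeps its initial [b] throughout — that segment must be underlying.
The LOC suffix is therefore /-po/ underlyingly, with post-nasal voicing: voiceless stops become voiced after a nasal.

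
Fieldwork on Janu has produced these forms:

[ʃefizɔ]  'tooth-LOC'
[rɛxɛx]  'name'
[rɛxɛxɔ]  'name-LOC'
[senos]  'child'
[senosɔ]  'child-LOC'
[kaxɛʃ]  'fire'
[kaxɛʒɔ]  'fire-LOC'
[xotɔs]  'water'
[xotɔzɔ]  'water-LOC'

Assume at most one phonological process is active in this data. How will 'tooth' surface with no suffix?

[ʃefis]

The stem for 'water' ends in [s] in [xotɔs] but [z] in [xotɔzɔ].
If /s/ were underlying and a rule turned it into [z] before the LOC suffix, 'child' would also alternate; but it has [s] in both [senos] and [senosɔ].
The underlying segment must be /z/; voiced obstruents become voiceless word-finally, yielding [s] there.
The one attested form of 'tooth', [ʃefizɔ], shows underlying /ʃefiz/. Applying the same rule word-finally gives [ʃefis].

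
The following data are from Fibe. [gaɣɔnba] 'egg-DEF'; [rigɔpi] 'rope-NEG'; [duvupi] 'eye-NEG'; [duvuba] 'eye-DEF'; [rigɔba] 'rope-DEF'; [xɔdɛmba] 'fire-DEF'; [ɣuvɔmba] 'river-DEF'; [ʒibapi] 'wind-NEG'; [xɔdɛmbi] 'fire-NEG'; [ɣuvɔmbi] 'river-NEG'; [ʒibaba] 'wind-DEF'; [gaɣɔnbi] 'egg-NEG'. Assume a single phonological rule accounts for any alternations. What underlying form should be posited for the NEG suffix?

The NEG morpheme has two allomorphs, [-bi] and [-pi].
By contrast the DEF suffix keeps its initial [b] throughout — that segment must be underlying.
So the underlying form is /-pi/, and voiceless stops become voiced after a nasal.

/-pi/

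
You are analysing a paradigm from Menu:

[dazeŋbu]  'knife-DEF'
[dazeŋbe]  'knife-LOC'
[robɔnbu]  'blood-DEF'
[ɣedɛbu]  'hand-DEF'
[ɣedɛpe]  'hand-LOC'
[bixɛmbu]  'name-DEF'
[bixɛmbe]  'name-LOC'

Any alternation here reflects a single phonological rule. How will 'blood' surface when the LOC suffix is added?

The LOC morpheme has two allomorphs, [-be] and [-pe].
By contrast the DEF suffix keeps its initial [b] throughout — that segment must be underlying.
The LOC suffix is therefore /-pe/ underlyingly, with post-nasal voicing: voiceless stops become voiced after a nasal.
After 'blood', which ends in a nasal, the suffix surfaces as [-be], giving [robɔnbe].

[robɔnbe]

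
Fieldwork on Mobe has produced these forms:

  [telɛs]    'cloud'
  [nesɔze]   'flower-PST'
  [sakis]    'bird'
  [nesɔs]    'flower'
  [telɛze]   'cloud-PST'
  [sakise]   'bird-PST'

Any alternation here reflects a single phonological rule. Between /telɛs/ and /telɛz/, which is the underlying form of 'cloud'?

The root 'cloud' surfaces as [telɛze] and [telɛs], with a stem-final [z] ~ [s] alternation.
But 'bird' keeps [s] in both environments ([sakise], [sakis]), so there is no rule changing /s/ to [z] before the PST suffix.
Therefore /z/ is basic and [s] is derived by word-final obstruent devoicing (voiced obstruents become voiceless word-finally).

/telɛz/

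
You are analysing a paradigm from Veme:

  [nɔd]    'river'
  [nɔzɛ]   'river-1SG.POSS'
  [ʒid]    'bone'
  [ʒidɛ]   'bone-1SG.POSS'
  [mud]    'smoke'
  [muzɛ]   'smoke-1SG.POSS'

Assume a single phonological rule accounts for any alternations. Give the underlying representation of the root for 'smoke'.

'smoke' shows [d] ~ [z] at the end of the stem ([mud] vs [muzɛ]).
Compare 'bone', with invariant [d] in [ʒid] and [ʒidɛ]: an analysis with underlying /d/ and a rule producing [z] before the 1SG.POSS suffix would wrongly predict alternation here too.
So /z/ is underlying, and a rule of word-final hardening — voiced fricatives become stops word-finally — gives [d].
So 'smoke' = /muz/.

/muz/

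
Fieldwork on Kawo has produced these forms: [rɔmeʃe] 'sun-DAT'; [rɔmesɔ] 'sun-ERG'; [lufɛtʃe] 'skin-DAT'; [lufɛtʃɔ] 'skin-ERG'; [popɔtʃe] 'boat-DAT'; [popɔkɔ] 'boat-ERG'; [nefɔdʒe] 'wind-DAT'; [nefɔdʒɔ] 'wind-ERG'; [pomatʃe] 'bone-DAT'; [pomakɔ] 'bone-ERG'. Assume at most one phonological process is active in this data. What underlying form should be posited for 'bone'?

The stem for 'bone' ends in [tʃ] in [pomatʃe] but [k] in [pomakɔ].
Compare 'skin', with invariant [tʃ] in [lufɛtʃe] and [lufɛtʃɔ]: an analysis with underlying /tʃ/ and a rule producing [k] before the ERG suffix would wrongly predict alternation here too.
Therefore /k/ is basic and [tʃ] is derived by palatalization before a front vowel (/k/ and /s/ become palato-alveolar [tʃ] and [ʃ] before a front vowel).
The underlying form of 'bone' is therefore /pomak/.

/pomak/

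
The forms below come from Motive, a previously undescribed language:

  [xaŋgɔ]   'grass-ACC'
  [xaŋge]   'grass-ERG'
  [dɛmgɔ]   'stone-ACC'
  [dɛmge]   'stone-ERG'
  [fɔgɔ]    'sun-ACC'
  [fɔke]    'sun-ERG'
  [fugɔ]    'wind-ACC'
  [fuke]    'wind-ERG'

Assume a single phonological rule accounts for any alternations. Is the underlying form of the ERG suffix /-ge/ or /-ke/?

/-ke/

The ERG morpheme has two allomorphs, [-ge] and [-ke].
By contrast the ACC suffix keeps its initial [g] throughout — that segment must be underlying.
The ERG suffix is therefore /-ke/ underlyingly, with post-nasal voicing: voiceless stops become voiced after a nasal.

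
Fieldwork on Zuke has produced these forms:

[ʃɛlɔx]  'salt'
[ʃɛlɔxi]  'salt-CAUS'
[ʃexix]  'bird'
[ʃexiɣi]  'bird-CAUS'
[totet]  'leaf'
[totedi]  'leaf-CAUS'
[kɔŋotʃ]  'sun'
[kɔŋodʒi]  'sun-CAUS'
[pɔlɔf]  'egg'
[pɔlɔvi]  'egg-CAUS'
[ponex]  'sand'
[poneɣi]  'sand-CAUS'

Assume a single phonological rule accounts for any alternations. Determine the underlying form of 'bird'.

'bird' shows [x] ~ [ɣ] at the end of the stem ([ʃexix] vs [ʃexiɣi]).
The stem 'salt' ([ʃɛlɔx], [ʃɛlɔxi]) shows [x] unchanged in both environments, so [x] cannot be basic with [ɣ] derived before the CAUS suffix.
Therefore /ɣ/ is basic and [x] is derived by word-final obstruent devoicing (voiced obstruents become voiceless word-finally).

/ʃexiɣ/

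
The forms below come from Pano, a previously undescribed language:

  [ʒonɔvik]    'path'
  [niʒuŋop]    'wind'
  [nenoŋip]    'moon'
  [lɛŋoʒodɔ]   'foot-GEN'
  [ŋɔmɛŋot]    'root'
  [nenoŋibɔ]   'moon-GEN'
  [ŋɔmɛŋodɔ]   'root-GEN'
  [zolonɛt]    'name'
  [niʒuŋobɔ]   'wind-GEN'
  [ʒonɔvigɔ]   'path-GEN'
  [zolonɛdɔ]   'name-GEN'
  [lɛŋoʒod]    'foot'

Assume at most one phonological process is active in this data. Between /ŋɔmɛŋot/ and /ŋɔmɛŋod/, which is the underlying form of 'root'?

The root 'root' surfaces as [ŋɔmɛŋodɔ] and [ŋɔmɛŋot], with a stem-final [d] ~ [t] alternation.
Compare 'foot', with invariant [d] in [lɛŋoʒodɔ] and [lɛŋoʒod]: an analysis with underlying /d/ and a rule producing [t] in isolation would wrongly predict alternation here too.
Therefore /t/ is basic and [d] is derived by intervocalic voicing (voiceless stops become voiced between vowels).

/ŋɔmɛŋot/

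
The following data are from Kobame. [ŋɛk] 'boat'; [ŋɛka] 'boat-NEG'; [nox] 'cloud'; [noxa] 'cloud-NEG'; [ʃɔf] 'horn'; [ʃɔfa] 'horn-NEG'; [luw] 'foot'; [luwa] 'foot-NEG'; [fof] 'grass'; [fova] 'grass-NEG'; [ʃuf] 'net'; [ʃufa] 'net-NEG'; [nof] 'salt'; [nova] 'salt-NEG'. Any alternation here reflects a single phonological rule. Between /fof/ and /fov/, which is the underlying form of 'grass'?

The root 'grass' surfaces as [fof] and [fova], with a stem-final [f] ~ [v] alternation.
The stem 'net' ([ʃuf], [ʃufa]) shows [f] unchanged in both environments, so [f] cannot be basic with [v] derived before the NEG suffix.
The alternation reflects word-final obstruent devoicing: voiced obstruents become voiceless word-finally. /v/ is underlying.

/fov/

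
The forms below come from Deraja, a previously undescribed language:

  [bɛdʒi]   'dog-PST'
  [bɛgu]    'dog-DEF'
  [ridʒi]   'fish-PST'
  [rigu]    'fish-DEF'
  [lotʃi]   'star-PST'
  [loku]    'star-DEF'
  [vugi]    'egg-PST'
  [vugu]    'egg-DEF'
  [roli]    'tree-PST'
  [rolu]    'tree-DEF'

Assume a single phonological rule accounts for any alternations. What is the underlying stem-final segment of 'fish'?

/dʒ/

In [ridʒi] and [rigu] the final segment of 'fish' alternates: [dʒ] ~ [g].
If /g/ were underlying and a rule turned it into [dʒ] before the PST suffix, 'egg' would also alternate; but it has [g] in both [vugi] and [vugu].
So /dʒ/ is underlying, and a rule of depalatalization — palato-alveolar /tʃ/ and /dʒ/ become [k] and [g] when no front vowel follows — gives [g].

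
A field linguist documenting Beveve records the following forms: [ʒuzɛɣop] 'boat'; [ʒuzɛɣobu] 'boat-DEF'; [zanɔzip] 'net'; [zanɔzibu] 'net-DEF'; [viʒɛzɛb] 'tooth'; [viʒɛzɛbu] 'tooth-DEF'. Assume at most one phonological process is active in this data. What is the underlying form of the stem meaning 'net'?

/zanɔzip/

'net' shows [p] ~ [b] at the end of the stem ([zanɔzip] vs [zanɔzibu]).
If /b/ were underlying and a rule turned it into [p] in isolation, 'tooth' would also alternate; but it has [b] in both [viʒɛzɛb] and [viʒɛzɛbu].
So /p/ is underlying, and a rule of intervocalic voicing — voiceless stops become voiced between vowels — gives [b].
The underlying form of 'net' is therefore /zanɔzip/.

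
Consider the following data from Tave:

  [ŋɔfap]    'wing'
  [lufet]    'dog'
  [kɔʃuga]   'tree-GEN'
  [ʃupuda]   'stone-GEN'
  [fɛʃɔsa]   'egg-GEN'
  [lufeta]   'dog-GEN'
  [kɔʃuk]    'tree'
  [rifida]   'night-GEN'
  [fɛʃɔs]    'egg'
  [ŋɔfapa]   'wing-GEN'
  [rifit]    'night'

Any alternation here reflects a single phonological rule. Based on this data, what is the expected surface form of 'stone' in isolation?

[ʃuput]

'night' shows [t] ~ [d] at the end of the stem ([rifit] vs [rifida]).
The stem 'dog' ([lufet], [lufeta]) shows [t] unchanged in both environments, so [t] cannot be basic with [d] derived before the GEN suffix.
The alternation reflects word-final obstruent devoicing: voiced obstruents become voiceless word-finally. /d/ is underlying.
From [ʃupuda] the stem 'stone' is /ʃupud/; word-finally this yields [ʃuput].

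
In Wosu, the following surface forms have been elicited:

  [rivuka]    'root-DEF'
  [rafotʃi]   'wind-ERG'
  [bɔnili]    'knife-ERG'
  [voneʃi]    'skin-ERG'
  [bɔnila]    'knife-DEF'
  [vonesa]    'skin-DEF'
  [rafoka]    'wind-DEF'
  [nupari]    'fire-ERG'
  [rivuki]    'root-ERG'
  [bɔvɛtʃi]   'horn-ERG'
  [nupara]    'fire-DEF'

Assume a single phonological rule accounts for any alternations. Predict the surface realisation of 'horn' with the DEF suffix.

[bɔvɛka]

The stem for 'wind' ends in [k] in [rafoka] but [tʃ] in [rafotʃi].
Compare 'root', with invariant [k] in [rivuka] and [rivuki]: an analysis with underlying /k/ and a rule producing [tʃ] before the ERG suffix would wrongly predict alternation here too.
The underlying segment must be /tʃ/; palato-alveolar /tʃ/ and /ʃ/ become [k] and [s] when no front vowel follows, yielding [k] there.
From [bɔvɛtʃi] the stem 'horn' is /bɔvɛtʃ/; when no front vowel follows this yields [bɔvɛka].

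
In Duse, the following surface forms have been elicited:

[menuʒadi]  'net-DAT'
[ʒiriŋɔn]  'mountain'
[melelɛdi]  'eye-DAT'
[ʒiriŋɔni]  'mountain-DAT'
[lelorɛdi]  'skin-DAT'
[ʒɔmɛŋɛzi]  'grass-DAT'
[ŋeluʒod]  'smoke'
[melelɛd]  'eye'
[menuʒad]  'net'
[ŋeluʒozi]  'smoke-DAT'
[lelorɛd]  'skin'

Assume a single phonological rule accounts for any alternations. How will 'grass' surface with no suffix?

'smoke' shows [z] ~ [d] at the end of the stem ([ŋeluʒozi] vs [ŋeluʒod]).
Compare 'net', with invariant [d] in [menuʒadi] and [menuʒad]: an analysis with underlying /d/ and a rule producing [z] before the DAT suffix would wrongly predict alternation here too.
The alternation reflects word-final hardening: voiced fricatives become stops word-finally. /z/ is underlying.
From [ʒɔmɛŋɛzi] the stem 'grass' is /ʒɔmɛŋɛz/; word-finally this yields [ʒɔmɛŋɛd].

[ʒɔmɛŋɛd]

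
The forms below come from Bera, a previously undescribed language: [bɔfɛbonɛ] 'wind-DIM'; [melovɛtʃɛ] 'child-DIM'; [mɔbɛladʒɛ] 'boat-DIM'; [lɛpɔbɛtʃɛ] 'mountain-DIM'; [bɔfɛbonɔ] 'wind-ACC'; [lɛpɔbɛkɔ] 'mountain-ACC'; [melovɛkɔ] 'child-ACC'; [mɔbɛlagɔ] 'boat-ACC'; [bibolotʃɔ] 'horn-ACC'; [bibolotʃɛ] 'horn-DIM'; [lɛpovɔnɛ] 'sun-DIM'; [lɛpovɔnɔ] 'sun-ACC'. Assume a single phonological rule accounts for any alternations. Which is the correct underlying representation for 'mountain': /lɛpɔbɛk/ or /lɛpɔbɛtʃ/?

'mountain' shows [k] ~ [tʃ] at the end of the stem ([lɛpɔbɛkɔ] vs [lɛpɔbɛtʃɛ]).
If /tʃ/ were underlying and a rule turned it into [k] before the ACC suffix, 'horn' would also alternate; but it has [tʃ] in both [bibolotʃɔ] and [bibolotʃɛ].
Therefore /k/ is basic and [tʃ] is derived by palatalization before a front vowel (/k/ and /g/ become palato-alveolar [tʃ] and [dʒ] before a front vowel).

/lɛpɔbɛk/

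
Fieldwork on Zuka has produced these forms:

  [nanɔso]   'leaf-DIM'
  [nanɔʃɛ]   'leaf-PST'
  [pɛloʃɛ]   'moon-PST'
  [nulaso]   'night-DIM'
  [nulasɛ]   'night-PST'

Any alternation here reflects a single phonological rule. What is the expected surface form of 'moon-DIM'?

In [nanɔso] and [nanɔʃɛ] the final segment of 'leaf' alternates: [s] ~ [ʃ].
If /s/ were underlying and a rule turned it into [ʃ] before the PST suffix, 'night' would also alternate; but it has [s] in both [nulaso] and [nulasɛ].
Therefore /ʃ/ is basic and [s] is derived by depalatalization (palato-alveolar /ʃ/ becomes [s] when no front vowel follows).
The one attested form of 'moon', [pɛloʃɛ], shows underlying /pɛloʃ/. Applying the same rule when no front vowel follows gives [pɛloso].

[pɛloso]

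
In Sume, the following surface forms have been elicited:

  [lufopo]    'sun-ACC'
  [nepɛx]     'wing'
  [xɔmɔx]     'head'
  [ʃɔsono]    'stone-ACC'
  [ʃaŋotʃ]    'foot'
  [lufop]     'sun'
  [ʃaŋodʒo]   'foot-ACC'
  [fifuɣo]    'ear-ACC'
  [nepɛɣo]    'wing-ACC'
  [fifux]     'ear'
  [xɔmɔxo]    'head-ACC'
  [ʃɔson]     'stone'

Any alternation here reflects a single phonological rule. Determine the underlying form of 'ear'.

'ear' shows [ɣ] ~ [x] at the end of the stem ([fifuɣo] vs [fifux]).
If /x/ were underlying and a rule turned it into [ɣ] before the ACC suffix, 'head' would also alternate; but it has [x] in both [xɔmɔxo] and [xɔmɔx].
So /ɣ/ is underlying, and a rule of word-final obstruent devoicing — voiced obstruents become voiceless word-finally — gives [x].
So 'ear' = /fifuɣ/.

/fifuɣ/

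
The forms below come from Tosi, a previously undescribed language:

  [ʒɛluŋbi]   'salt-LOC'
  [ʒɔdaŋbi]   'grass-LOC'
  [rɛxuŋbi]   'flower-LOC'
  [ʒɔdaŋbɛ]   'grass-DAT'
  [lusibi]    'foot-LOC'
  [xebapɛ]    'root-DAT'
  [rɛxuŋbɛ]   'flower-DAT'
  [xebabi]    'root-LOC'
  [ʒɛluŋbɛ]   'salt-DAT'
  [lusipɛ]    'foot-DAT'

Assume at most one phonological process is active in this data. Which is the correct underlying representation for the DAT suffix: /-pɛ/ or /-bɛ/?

/-pɛ/

The DAT morpheme has two allomorphs, [-bɛ] and [-pɛ].
The LOC suffix, which begins with [b], is invariant after every stem; so [b] is not altered by any rule here.
The DAT suffix is therefore /-pɛ/ underlyingly, with post-nasal voicing: voiceless stops become voiced after a nasal.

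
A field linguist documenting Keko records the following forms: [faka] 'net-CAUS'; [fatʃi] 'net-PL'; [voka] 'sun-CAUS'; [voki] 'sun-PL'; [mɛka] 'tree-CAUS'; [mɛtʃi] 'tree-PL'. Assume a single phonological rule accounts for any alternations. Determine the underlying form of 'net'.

'net' shows [k] ~ [tʃ] at the end of the stem ([faka] vs [fatʃi]).
But 'sun' keeps [k] in both environments ([voka], [voki]), so there is no rule changing /k/ to [tʃ] before the PL suffix.
The alternation reflects depalatalization: palato-alveolar /tʃ/ becomes [k] when no front vowel follows. /tʃ/ is underlying.

/fatʃ/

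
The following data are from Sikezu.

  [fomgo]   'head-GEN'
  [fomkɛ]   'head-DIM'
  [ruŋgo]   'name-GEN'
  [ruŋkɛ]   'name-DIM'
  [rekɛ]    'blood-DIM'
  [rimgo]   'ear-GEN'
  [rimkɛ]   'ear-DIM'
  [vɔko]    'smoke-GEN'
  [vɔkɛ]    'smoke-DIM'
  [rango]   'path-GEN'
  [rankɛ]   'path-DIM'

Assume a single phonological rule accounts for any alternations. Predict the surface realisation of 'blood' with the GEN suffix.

[reko]

The GEN morpheme has two allomorphs, [-go] and [-ko].
By contrast the DIM suffix keeps its initial [k] throughout — that segment must be underlying.
The GEN suffix is therefore /-go/ underlyingly, with post-vocalic devoicing: voiced stops become voiceless after a vowel.
After 'blood', which ends in a vowel, the suffix surfaces as [-ko], giving [reko].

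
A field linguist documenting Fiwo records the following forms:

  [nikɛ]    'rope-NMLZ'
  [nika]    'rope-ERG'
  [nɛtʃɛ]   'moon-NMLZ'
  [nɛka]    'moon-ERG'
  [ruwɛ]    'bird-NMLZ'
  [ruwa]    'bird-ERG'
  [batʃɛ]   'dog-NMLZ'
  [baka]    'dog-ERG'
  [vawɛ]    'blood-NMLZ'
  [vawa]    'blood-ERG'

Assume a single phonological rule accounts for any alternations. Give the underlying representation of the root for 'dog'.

/batʃ/

In [batʃɛ] and [baka] the final segment of 'dog' alternates: [tʃ] ~ [k].
The stem 'rope' ([nikɛ], [nika]) shows [k] unchanged in both environments, so [k] cannot be basic with [tʃ] derived before the NMLZ suffix.
So /tʃ/ is underlying, and a rule of depalatalization — palato-alveolar /tʃ/ becomes [k] when no front vowel follows — gives [k].
Hence 'dog' is /batʃ/ underlyingly.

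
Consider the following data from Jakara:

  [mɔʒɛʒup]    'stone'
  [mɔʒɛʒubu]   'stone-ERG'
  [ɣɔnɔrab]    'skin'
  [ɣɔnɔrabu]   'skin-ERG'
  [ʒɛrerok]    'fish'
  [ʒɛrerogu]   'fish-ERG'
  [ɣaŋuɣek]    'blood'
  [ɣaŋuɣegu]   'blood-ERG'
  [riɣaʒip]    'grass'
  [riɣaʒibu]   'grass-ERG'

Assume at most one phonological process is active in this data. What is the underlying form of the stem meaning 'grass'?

/riɣaʒip/

'grass' shows [p] ~ [b] at the end of the stem ([riɣaʒip] vs [riɣaʒibu]).
The stem 'skin' ([ɣɔnɔrab], [ɣɔnɔrabu]) shows [b] unchanged in both environments, so [b] cannot be basic with [p] derived in isolation.
The underlying segment must be /p/; voiceless stops become voiced between vowels, yielding [b] there.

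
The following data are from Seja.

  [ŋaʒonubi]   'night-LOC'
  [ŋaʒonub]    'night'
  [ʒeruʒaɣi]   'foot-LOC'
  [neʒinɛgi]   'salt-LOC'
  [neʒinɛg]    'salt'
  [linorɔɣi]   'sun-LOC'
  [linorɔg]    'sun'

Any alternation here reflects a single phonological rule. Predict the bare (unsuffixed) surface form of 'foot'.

'sun' shows [ɣ] ~ [g] at the end of the stem ([linorɔɣi] vs [linorɔg]).
Compare 'salt', with invariant [g] in [neʒinɛgi] and [neʒinɛg]: an analysis with underlying /g/ and a rule producing [ɣ] before the LOC suffix would wrongly predict alternation here too.
The alternation reflects word-final hardening: voiced fricatives become stops word-finally. /ɣ/ is underlying.
The one attested form of 'foot', [ʒeruʒaɣi], shows underlying /ʒeruʒaɣ/. Applying the same rule word-finally gives [ʒeruʒag].

[ʒeruʒag]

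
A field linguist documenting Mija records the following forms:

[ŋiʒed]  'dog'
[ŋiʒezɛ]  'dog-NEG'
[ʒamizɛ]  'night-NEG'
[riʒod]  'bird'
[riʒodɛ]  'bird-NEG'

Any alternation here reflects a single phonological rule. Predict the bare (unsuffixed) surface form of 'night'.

[ʒamid]

'dog' shows [d] ~ [z] at the end of the stem ([ŋiʒed] vs [ŋiʒezɛ]).
Compare 'bird', with invariant [d] in [riʒod] and [riʒodɛ]: an analysis with underlying /d/ and a rule producing [z] before the NEG suffix would wrongly predict alternation here too.
The underlying segment must be /z/; voiced fricatives become stops word-finally, yielding [d] there.
The one attested form of 'night', [ʒamizɛ], shows underlying /ʒamiz/. Applying the same rule word-finally gives [ʒamid].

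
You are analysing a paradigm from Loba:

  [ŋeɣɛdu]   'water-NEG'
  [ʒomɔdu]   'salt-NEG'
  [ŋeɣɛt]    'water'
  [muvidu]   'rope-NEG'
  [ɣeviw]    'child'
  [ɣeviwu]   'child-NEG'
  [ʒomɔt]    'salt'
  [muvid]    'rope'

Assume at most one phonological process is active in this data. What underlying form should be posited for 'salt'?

/ʒomɔt/

The root 'salt' surfaces as [ʒomɔdu] and [ʒomɔt], with a stem-final [d] ~ [t] alternation.
But 'rope' keeps [d] in both environments ([muvidu], [muvid]), so there is no rule changing /d/ to [t] in isolation.
The underlying segment must be /t/; voiceless stops become voiced between vowels, yielding [d] there.
The underlying form of 'salt' is therefore /ʒomɔt/.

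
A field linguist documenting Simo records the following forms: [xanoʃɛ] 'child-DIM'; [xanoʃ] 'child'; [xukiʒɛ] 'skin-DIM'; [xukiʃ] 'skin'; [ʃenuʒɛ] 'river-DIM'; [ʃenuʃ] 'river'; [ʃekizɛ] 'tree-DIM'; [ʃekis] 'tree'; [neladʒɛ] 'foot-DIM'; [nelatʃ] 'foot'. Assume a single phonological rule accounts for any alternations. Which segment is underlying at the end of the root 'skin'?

The stem for 'skin' ends in [ʒ] in [xukiʒɛ] but [ʃ] in [xukiʃ].
The stem 'child' ([xanoʃɛ], [xanoʃ]) shows [ʃ] unchanged in both environments, so [ʃ] cannot be basic with [ʒ] derived before the DIM suffix.
The underlying segment must be /ʒ/; voiced obstruents become voiceless word-finally, yielding [ʃ] there.

/ʒ/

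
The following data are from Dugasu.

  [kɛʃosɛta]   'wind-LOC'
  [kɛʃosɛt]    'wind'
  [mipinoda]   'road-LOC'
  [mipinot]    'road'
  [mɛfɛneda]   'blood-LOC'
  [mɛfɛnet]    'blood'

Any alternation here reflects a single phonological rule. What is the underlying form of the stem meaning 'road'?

/mipinod/

'road' shows [d] ~ [t] at the end of the stem ([mipinoda] vs [mipinot]).
Compare 'wind', with invariant [t] in [kɛʃosɛta] and [kɛʃosɛt]: an analysis with underlying /t/ and a rule producing [d] before the LOC suffix would wrongly predict alternation here too.
Therefore /d/ is basic and [t] is derived by word-final obstruent devoicing (voiced obstruents become voiceless word-finally).
The underlying form of 'road' is therefore /mipinod/.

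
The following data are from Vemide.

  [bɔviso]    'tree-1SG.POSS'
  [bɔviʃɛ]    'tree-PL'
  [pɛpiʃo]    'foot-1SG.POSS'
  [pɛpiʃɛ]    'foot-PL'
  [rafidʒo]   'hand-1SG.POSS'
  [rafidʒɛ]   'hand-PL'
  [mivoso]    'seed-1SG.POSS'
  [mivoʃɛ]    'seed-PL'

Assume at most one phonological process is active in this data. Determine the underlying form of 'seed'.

The stem for 'seed' ends in [s] in [mivoso] but [ʃ] in [mivoʃɛ].
Compare 'foot', with invariant [ʃ] in [pɛpiʃo] and [pɛpiʃɛ]: an analysis with underlying /ʃ/ and a rule producing [s] before the 1SG.POSS suffix would wrongly predict alternation here too.
Therefore /s/ is basic and [ʃ] is derived by palatalization before a front vowel (/s/ becomes palato-alveolar [ʃ] before a front vowel).
The underlying form of 'seed' is therefore /mivos/.

/mivos/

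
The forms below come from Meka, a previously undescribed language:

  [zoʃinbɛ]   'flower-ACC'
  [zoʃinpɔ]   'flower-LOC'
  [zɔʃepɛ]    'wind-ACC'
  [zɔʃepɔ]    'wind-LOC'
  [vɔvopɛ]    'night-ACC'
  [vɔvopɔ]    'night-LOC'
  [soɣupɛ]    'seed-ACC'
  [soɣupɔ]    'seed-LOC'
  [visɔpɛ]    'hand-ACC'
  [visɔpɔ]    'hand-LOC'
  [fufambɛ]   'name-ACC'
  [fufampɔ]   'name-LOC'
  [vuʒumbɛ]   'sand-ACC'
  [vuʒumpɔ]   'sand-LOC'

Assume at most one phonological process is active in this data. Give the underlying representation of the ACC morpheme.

The ACC suffix surfaces as [-bɛ] and [-pɛ], depending on the final segment of the stem.
By contrast the LOC suffix keeps its initial [p] throughout — that segment must be underlying.
So the underlying form is /-bɛ/, and voiced stops become voiceless after a vowel.

/-bɛ/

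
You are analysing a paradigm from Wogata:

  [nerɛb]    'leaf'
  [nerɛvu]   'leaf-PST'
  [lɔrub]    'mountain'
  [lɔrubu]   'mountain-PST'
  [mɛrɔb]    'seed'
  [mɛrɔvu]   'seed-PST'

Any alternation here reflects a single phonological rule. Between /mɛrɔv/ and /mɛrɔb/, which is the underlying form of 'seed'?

The stem for 'seed' ends in [b] in [mɛrɔb] but [v] in [mɛrɔvu].
Compare 'mountain', with invariant [b] in [lɔrub] and [lɔrubu]: an analysis with underlying /b/ and a rule producing [v] before the PST suffix would wrongly predict alternation here too.
The underlying segment must be /v/; voiced fricatives become stops word-finally, yielding [b] there.

/mɛrɔv/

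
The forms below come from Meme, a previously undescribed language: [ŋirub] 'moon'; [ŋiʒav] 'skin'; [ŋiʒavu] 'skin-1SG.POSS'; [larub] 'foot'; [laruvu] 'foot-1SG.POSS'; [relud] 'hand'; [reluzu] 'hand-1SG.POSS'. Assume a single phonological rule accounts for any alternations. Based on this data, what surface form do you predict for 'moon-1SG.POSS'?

'foot' shows [b] ~ [v] at the end of the stem ([larub] vs [laruvu]).
If /v/ were underlying and a rule turned it into [b] in isolation, 'skin' would also alternate; but it has [v] in both [ŋiʒav] and [ŋiʒavu].
So /b/ is underlying, and a rule of intervocalic spirantization — voiced stops become fricatives between vowels — gives [v].
The one attested form of 'moon', [ŋirub], shows underlying /ŋirub/. Applying the same rule between vowels gives [ŋiruvu].

[ŋiruvu]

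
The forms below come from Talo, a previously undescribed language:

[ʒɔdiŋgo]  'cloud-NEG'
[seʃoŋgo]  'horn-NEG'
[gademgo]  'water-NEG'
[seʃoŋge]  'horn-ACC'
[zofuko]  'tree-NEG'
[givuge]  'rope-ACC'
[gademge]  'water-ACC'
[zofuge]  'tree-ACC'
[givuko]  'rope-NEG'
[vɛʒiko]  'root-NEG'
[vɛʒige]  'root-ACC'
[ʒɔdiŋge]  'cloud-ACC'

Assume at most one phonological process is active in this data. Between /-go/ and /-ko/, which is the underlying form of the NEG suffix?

The NEG suffix surfaces as [-go] and [-ko], depending on the final segment of the stem.
By contrast the ACC suffix keeps its initial [g] throughout — that segment must be underlying.
So the underlying form is /-ko/, and voiceless stops become voiced after a nasal.

/-ko/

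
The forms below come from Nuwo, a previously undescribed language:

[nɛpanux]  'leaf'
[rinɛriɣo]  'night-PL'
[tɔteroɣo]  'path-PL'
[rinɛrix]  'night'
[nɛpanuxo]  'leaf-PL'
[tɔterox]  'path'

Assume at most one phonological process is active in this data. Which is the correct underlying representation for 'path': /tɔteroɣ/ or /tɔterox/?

'path' shows [ɣ] ~ [x] at the end of the stem ([tɔteroɣo] vs [tɔterox]).
If /x/ were underlying and a rule turned it into [ɣ] before the PL suffix, 'leaf' would also alternate; but it has [x] in both [nɛpanuxo] and [nɛpanux].
Therefore /ɣ/ is basic and [x] is derived by word-final obstruent devoicing (voiced obstruents become voiceless word-finally).

/tɔteroɣ/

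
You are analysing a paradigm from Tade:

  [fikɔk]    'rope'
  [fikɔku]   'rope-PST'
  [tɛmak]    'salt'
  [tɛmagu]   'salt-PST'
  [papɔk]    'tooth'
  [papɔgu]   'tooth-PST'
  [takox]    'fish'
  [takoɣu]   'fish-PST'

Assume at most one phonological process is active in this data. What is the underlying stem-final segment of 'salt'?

/g/

'salt' shows [k] ~ [g] at the end of the stem ([tɛmak] vs [tɛmagu]).
If /k/ were underlying and a rule turned it into [g] before the PST suffix, 'rope' would also alternate; but it has [k] in both [fikɔk] and [fikɔku].
So /g/ is underlying, and a rule of word-final obstruent devoicing — voiced obstruents become voiceless word-finally — gives [k].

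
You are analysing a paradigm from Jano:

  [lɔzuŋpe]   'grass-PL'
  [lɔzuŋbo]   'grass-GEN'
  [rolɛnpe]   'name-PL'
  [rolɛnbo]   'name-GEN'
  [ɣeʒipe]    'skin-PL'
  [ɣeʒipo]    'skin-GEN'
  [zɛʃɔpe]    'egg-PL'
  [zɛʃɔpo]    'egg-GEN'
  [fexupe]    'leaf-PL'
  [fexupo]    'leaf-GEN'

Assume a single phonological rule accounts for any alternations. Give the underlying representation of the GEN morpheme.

/-bo/

The GEN suffix surfaces as [-bo] and [-po], depending on the final segment of the stem.
By contrast the PL suffix keeps its initial [p] throughout — that segment must be underlying.
So the underlying form is /-bo/, and voiced stops become voiceless after a vowel.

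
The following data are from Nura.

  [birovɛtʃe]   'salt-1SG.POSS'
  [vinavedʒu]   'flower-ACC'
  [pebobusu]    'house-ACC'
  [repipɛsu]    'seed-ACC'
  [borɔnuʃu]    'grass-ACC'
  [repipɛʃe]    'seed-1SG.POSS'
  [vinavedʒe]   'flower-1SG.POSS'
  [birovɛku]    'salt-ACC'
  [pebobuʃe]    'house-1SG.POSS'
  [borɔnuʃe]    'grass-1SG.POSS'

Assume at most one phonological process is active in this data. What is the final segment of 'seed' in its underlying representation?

/s/

In [repipɛsu] and [repipɛʃe] the final segment of 'seed' alternates: [s] ~ [ʃ].
If /ʃ/ were underlying and a rule turned it into [s] before the ACC suffix, 'grass' would also alternate; but it has [ʃ] in both [borɔnuʃu] and [borɔnuʃe].
The underlying segment must be /s/; /k/ and /s/ become palato-alveolar [tʃ] and [ʃ] before a front vowel, yielding [ʃ] there.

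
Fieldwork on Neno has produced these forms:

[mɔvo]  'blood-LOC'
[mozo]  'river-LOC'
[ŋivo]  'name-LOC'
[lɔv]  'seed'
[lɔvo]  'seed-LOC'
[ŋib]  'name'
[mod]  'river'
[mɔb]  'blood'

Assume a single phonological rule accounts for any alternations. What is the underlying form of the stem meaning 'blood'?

In [mɔb] and [mɔvo] the final segment of 'blood' alternates: [b] ~ [v].
The stem 'seed' ([lɔv], [lɔvo]) shows [v] unchanged in both environments, so [v] cannot be basic with [b] derived in isolation.
The underlying segment must be /b/; voiced stops become fricatives between vowels, yielding [v] there.

/mɔb/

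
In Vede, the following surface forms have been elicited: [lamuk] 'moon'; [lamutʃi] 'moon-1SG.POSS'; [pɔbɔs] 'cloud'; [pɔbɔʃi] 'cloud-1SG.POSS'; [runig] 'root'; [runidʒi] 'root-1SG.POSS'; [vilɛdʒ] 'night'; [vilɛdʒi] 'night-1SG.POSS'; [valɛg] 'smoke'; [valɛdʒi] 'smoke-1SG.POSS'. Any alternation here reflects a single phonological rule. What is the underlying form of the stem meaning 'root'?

The stem for 'root' ends in [g] in [runig] but [dʒ] in [runidʒi].
The stem 'night' ([vilɛdʒ], [vilɛdʒi]) shows [dʒ] unchanged in both environments, so [dʒ] cannot be basic with [g] derived in isolation.
The alternation reflects palatalization before a front vowel: /k/, /g/ and /s/ become palato-alveolar [tʃ], [dʒ] and [ʃ] before a front vowel. /g/ is underlying.

/runig/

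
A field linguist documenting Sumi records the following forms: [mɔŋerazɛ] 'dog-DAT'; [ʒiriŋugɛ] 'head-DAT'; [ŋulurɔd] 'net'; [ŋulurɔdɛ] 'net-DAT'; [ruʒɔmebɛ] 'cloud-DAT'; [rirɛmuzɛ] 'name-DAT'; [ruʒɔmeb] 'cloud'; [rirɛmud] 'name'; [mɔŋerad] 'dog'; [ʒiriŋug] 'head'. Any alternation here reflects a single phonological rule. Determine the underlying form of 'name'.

/rirɛmuz/

'name' shows [d] ~ [z] at the end of the stem ([rirɛmud] vs [rirɛmuzɛ]).
If /d/ were underlying and a rule turned it into [z] before the DAT suffix, 'net' would also alternate; but it has [d] in both [ŋulurɔd] and [ŋulurɔdɛ].
The alternation reflects word-final hardening: voiced fricatives become stops word-finally. /z/ is underlying.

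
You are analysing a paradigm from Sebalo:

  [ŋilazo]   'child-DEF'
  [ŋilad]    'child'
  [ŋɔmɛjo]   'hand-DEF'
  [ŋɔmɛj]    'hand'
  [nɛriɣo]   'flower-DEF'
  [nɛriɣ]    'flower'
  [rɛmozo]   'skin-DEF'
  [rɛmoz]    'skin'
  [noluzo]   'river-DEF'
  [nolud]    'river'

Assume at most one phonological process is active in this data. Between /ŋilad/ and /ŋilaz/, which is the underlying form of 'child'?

'child' shows [z] ~ [d] at the end of the stem ([ŋilazo] vs [ŋilad]).
If /z/ were underlying and a rule turned it into [d] in isolation, 'skin' would also alternate; but it has [z] in both [rɛmozo] and [rɛmoz].
Therefore /d/ is basic and [z] is derived by intervocalic spirantization (voiced stops become fricatives between vowels).

/ŋilad/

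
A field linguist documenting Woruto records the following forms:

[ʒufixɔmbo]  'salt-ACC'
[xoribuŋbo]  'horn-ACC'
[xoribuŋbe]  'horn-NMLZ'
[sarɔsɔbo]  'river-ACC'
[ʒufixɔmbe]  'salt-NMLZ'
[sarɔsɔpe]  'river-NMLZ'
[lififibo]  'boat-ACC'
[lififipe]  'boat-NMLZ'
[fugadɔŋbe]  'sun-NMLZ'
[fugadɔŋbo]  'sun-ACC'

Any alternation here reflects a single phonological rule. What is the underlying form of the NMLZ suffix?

The NMLZ morpheme has two allomorphs, [-be] and [-pe].
The ACC suffix, which begins with [b], is invariant after every stem; so [b] is not altered by any rule here.
The NMLZ suffix is therefore /-pe/ underlyingly, with post-nasal voicing: voiceless stops become voiced after a nasal.

/-pe/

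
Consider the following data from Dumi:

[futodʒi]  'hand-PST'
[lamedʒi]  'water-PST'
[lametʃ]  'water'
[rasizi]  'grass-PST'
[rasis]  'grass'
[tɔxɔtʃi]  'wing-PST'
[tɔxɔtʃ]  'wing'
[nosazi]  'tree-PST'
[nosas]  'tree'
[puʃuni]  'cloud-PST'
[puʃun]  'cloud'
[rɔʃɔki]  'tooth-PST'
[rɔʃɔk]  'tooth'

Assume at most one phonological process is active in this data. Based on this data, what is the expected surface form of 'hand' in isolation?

[futotʃ]

The stem for 'water' ends in [dʒ] in [lamedʒi] but [tʃ] in [lametʃ].
But 'wing' keeps [tʃ] in both environments ([tɔxɔtʃi], [tɔxɔtʃ]), so there is no rule changing /tʃ/ to [dʒ] before the PST suffix.
Therefore /dʒ/ is basic and [tʃ] is derived by word-final obstruent devoicing (voiced obstruents become voiceless word-finally).
From [futodʒi] the stem 'hand' is /futodʒ/; word-finally this yields [futotʃ].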